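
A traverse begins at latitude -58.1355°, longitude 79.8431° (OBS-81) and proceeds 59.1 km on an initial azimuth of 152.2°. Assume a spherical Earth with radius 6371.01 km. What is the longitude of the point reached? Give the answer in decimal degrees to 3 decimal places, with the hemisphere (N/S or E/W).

δ = d/R = 59.1/6371.01 = 0.009276 rad
φ₂ = arcsin(sin φ₁ cos δ + cos φ₁ sin δ cos θ)
   = arcsin(-0.84930·0.99996 + 0.52791·0.00928·-0.88458) = -58.60478°
λ₂ = λ₁ + atan2(sin θ sin δ cos φ₁, cos δ − sin φ₁ sin φ₂) = 80.31894°

80.319°E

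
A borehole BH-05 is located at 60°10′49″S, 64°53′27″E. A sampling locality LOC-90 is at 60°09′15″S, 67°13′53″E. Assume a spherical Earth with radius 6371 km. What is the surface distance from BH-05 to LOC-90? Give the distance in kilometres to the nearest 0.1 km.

129.5 km

BH-05: φ = -60.18028°, λ = +64.89083°
LOC-90: φ = -60.15417°, λ = +67.23139°
Δφ = 0.0261°,  Δλ = 2.3406°
a = sin²(Δφ/2) + cos φ₁ cos φ₂ sin²(Δλ/2) = 0.000103
c = 2·arcsin(√a) = 0.020326 rad = 1.1646°
d = R·c = 6371 × 0.020326 = 129.5 km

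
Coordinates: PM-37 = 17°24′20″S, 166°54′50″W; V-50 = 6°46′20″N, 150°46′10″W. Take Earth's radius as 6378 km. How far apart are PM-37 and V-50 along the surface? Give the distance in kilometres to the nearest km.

PM-37: φ = -17.40556°, λ = -166.91389°
V-50: φ = +6.77222°, λ = -150.76944°
Δφ = 24.1778°,  Δλ = 16.1444°
a = sin²(Δφ/2) + cos φ₁ cos φ₂ sin²(Δλ/2) = 0.062544
c = 2·arcsin(√a) = 0.505544 rad = 28.9655°
d = R·c = 6378 × 0.505544 = 3224.4 km

3224 km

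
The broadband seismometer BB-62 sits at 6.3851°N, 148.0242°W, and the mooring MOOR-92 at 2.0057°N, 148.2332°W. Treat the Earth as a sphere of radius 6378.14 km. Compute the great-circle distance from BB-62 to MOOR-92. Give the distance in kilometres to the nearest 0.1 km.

Δφ = -4.3794°,  Δλ = -0.2090°
a = sin²(Δφ/2) + cos φ₁ cos φ₂ sin²(Δλ/2) = 0.001463
c = 2·arcsin(√a) = 0.076521 rad = 4.3844°
d = R·c = 6378.14 × 0.076521 = 488.1 km

488.1 km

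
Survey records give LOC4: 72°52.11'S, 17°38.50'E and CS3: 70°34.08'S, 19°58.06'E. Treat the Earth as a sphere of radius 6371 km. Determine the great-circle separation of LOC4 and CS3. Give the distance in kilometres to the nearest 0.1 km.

268.3 km

LOC4: φ = -72.86850°, λ = +17.64167°
CS3: φ = -70.56800°, λ = +19.96767°
Δφ = 2.3005°,  Δλ = 2.3260°
a = sin²(Δφ/2) + cos φ₁ cos φ₂ sin²(Δλ/2) = 0.000443
c = 2·arcsin(√a) = 0.042115 rad = 2.4130°
d = R·c = 6371 × 0.042115 = 268.3 km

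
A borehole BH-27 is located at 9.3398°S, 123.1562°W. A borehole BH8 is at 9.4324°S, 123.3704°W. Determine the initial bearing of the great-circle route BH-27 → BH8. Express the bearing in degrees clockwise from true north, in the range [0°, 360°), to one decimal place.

Δλ = -0.2142°
y = sin Δλ · cos φ₂ = -0.003688
x = cos φ₁ sin φ₂ − sin φ₁ cos φ₂ cos Δλ = -0.001617
θ = atan2(y, x) = -113.6792° → 246.3208° (mod 360°)

246.3°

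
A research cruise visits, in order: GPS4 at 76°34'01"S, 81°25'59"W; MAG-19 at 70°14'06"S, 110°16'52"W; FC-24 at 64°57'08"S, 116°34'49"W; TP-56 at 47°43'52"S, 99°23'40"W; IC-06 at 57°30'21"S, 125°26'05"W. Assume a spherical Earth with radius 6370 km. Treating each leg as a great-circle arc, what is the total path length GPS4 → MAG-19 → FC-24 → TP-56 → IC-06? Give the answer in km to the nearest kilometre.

5999 km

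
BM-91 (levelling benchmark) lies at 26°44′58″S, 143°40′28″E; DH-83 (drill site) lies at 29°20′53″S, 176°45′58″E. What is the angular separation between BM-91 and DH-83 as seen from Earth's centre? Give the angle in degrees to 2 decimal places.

29.22°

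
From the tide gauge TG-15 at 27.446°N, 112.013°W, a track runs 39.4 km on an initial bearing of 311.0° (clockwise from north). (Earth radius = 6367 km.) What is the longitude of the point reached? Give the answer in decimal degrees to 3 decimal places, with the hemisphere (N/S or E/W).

δ = d/R = 39.4/6367 = 0.006188 rad
φ₂ = arcsin(sin φ₁ cos δ + cos φ₁ sin δ cos θ)
   = arcsin(0.46091·0.99998 + 0.88745·0.00619·0.65606) = 27.67828°
λ₂ = λ₁ + atan2(sin θ sin δ cos φ₁, cos δ − sin φ₁ sin φ₂) = -112.31516°

112.315°W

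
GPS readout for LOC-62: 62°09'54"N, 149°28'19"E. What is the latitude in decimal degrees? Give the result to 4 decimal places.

62° + 9′/60 + 54″/3600 = 62 + 0.15000 + 0.01500 = 62.1650°

62.1650°N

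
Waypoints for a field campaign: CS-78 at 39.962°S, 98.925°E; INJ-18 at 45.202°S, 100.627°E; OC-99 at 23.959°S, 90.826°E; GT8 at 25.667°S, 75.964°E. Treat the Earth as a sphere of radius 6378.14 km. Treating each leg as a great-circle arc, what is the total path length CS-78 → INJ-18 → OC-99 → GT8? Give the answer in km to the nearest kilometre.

4638 km

CS-78→INJ-18: c = 0.094028 rad, d = 599.72 km
INJ-18→OC-99: c = 0.395888 rad, d = 2525.03 km
OC-99→GT8: c = 0.237194 rad, d = 1512.86 km
Total = 599.72 + 2525.03 + 1512.86 = 4637.61 km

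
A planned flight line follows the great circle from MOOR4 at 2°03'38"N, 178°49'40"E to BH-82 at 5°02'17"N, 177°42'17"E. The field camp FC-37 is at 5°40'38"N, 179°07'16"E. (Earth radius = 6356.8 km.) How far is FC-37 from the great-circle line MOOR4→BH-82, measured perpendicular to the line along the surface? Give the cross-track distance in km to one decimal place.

171.4 km

MOOR4: φ = +2.06056°, λ = +178.82778°
BH-82: φ = +5.03806°, λ = +177.70472°
FC-37: φ = +5.67722°, λ = +179.12111°
δ₁₃ = central angle MOOR4→FC-37 = 0.063329 rad  (haversine)
θ₁₃ = bearing MOOR4→FC-37 = 4.617°,  θ₁₂ = bearing MOOR4→BH-82 = 339.403°
dₓₜ = R·arcsin(sin δ₁₃ · sin(θ₁₃ − θ₁₂)) = 6356.8·arcsin(0.06329·sin(-334.786°)) = 171.404 km
|dₓₜ| = 171.404 km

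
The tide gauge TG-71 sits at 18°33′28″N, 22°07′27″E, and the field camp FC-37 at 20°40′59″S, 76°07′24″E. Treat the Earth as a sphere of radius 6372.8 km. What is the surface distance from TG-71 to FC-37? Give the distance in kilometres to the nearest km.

7326 km

TG-71: φ = +18.55778°, λ = +22.12417°
FC-37: φ = -20.68306°, λ = +76.12333°
Δφ = -39.2408°,  Δλ = 53.9992°
a = sin²(Δφ/2) + cos φ₁ cos φ₂ sin²(Δλ/2) = 0.295545
c = 2·arcsin(√a) = 1.149537 rad = 65.8636°
d = R·c = 6372.8 × 1.149537 = 7325.8 km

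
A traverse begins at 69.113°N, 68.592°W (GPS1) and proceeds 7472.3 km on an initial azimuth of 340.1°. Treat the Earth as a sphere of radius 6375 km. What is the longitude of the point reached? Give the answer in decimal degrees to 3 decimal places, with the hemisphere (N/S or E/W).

136.457°E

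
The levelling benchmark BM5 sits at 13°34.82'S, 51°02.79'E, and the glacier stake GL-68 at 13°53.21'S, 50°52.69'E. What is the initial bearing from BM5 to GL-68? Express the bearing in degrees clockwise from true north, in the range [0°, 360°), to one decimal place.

208.1°

BM5: φ = -13.58033°, λ = +51.04650°
GL-68: φ = -13.88683°, λ = +50.87817°
Δλ = -0.1683°
y = sin Δλ · cos φ₂ = -0.002852
x = cos φ₁ sin φ₂ − sin φ₁ cos φ₂ cos Δλ = -0.005350
θ = atan2(y, x) = -151.9396° → 208.0604° (mod 360°)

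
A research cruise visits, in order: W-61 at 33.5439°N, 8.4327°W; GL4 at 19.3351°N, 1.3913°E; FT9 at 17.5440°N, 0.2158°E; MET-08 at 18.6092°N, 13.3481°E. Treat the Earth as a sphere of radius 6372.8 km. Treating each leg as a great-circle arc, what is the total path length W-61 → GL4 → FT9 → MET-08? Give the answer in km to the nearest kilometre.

3484 km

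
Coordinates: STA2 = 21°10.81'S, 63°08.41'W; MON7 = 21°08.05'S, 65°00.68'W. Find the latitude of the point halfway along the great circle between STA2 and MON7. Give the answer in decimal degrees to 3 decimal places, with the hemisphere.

21.160°S

STA2: φ = -21.18017°, λ = -63.14017°
MON7: φ = -21.13417°, λ = -65.01133°
Bx = cos φ₂ cos Δλ = 0.932241,  By = cos φ₂ sin Δλ = -0.030456
φₘ = atan2(sin φ₁ + sin φ₂, √((cos φ₁ + Bx)² + By²)) = -21.15974°
λₘ = λ₁ + atan2(By, cos φ₁ + Bx) = -64.07590°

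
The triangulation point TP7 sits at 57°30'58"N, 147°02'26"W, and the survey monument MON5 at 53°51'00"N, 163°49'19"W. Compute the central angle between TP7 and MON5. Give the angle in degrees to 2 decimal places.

TP7: φ = +57.51611°, λ = -147.04056°
MON5: φ = +53.85000°, λ = -163.82194°
Δφ = -3.6661°,  Δλ = -16.7814°
a = sin²(Δφ/2) + cos φ₁ cos φ₂ sin²(Δλ/2) = 0.007769
c = 2·arcsin(√a) = 0.176515 rad = 10.1136°

10.11°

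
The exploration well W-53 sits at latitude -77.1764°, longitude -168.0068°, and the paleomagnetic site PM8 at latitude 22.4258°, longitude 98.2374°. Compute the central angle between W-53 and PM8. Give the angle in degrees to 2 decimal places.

Δφ = 99.6022°,  Δλ = -93.7558°
a = sin²(Δφ/2) + cos φ₁ cos φ₂ sin²(Δλ/2) = 0.692705
c = 2·arcsin(√a) = 1.966449 rad = 112.6692°

112.67°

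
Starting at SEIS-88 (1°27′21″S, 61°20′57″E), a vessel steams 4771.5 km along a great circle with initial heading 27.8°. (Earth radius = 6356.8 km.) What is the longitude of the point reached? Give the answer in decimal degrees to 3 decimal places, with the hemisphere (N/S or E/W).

SEIS-88: φ = -1.45583°, λ = +61.34917°
δ = d/R = 4771.5/6356.8 = 0.750614 rad
φ₂ = arcsin(sin φ₁ cos δ + cos φ₁ sin δ cos θ)
   = arcsin(-0.02541·0.73127 + 0.99968·0.68209·0.88458) = 35.77389°
λ₂ = λ₁ + atan2(sin θ sin δ cos φ₁, cos δ − sin φ₁ sin φ₂) = 84.43393°

84.434°E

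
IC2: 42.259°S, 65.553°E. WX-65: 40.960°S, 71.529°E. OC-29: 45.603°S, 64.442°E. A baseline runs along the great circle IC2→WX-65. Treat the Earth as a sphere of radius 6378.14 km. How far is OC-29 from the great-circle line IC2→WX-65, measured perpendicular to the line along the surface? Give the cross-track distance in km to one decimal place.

δ₁₃ = central angle IC2→OC-29 = 0.060009 rad  (haversine)
θ₁₃ = bearing IC2→OC-29 = 193.073°,  θ₁₂ = bearing IC2→WX-65 = 75.789°
dₓₜ = R·arcsin(sin δ₁₃ · sin(θ₁₃ − θ₁₂)) = 6378.14·arcsin(0.05997·sin(117.284°)) = 340.124 km
|dₓₜ| = 340.124 km

340.1 km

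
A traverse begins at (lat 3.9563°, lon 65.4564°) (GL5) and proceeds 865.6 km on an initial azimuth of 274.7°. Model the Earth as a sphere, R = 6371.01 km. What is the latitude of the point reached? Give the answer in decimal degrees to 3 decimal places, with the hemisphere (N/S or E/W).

δ = d/R = 865.6/6371.01 = 0.135865 rad
φ₂ = arcsin(sin φ₁ cos δ + cos φ₁ sin δ cos θ)
   = arcsin(0.06900·0.99078 + 0.99762·0.13545·0.08194) = 4.55590°
λ₂ = λ₁ + atan2(sin θ sin δ cos φ₁, cos δ − sin φ₁ sin φ₂) = 57.67348°

4.556°N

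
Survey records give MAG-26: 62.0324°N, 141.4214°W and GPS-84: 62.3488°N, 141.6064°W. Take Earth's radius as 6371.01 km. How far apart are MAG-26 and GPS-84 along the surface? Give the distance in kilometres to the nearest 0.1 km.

Δφ = 0.3164°,  Δλ = -0.1850°
a = sin²(Δφ/2) + cos φ₁ cos φ₂ sin²(Δλ/2) = 0.000008
c = 2·arcsin(√a) = 0.005724 rad = 0.3280°
d = R·c = 6371.01 × 0.005724 = 36.5 km

36.5 km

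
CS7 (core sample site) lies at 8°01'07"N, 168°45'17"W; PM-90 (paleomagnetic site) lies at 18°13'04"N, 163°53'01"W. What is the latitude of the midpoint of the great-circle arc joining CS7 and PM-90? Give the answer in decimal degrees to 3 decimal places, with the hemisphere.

CS7: φ = +8.01861°, λ = -168.75472°
PM-90: φ = +18.21778°, λ = -163.88361°
Bx = cos φ₂ cos Δλ = 0.946444,  By = cos φ₂ sin Δλ = 0.080658
φₘ = atan2(sin φ₁ + sin φ₂, √((cos φ₁ + Bx)² + By²)) = 13.12964°
λₘ = λ₁ + atan2(By, cos φ₁ + Bx) = -166.36985°

13.130°N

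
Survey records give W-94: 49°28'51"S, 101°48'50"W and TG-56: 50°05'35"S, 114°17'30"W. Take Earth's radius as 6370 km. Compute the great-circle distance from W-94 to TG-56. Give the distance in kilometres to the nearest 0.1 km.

W-94: φ = -49.48083°, λ = -101.81389°
TG-56: φ = -50.09306°, λ = -114.29167°
Δφ = -0.6122°,  Δλ = -12.4778°
a = sin²(Δφ/2) + cos φ₁ cos φ₂ sin²(Δλ/2) = 0.004951
c = 2·arcsin(√a) = 0.140845 rad = 8.0698°
d = R·c = 6370 × 0.140845 = 897.2 km

897.2 km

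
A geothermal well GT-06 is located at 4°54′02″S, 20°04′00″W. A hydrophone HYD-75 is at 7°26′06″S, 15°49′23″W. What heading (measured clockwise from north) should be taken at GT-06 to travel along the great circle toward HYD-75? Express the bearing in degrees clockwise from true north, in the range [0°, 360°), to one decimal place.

121.2°

GT-06: φ = -4.90056°, λ = -20.06667°
HYD-75: φ = -7.43500°, λ = -15.82306°
Δλ = 4.2436°
y = sin Δλ · cos φ₂ = 0.073375
x = cos φ₁ sin φ₂ − sin φ₁ cos φ₂ cos Δλ = -0.044452
θ = atan2(y, x) = 121.2084° → 121.2084° (mod 360°)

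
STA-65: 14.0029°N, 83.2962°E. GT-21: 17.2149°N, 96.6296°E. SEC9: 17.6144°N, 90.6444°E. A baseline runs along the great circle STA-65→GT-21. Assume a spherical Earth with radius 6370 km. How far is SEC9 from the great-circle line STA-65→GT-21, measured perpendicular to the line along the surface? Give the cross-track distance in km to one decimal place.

186.6 km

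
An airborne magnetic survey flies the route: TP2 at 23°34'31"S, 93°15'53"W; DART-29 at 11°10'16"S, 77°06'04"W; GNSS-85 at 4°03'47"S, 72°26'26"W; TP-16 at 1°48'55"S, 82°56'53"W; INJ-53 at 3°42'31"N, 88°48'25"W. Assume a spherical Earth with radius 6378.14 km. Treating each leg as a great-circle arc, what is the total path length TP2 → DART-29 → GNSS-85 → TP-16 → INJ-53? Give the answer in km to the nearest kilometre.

5234 km

TP2: φ = -23.57528°, λ = -93.26472°
DART-29: φ = -11.17111°, λ = -77.10111°
GNSS-85: φ = -4.06306°, λ = -72.44056°
TP-16: φ = -1.81528°, λ = -82.94806°
INJ-53: φ = +3.70861°, λ = -88.80694°
TP2→DART-29: c = 0.344889 rad, d = 2199.75 km
DART-29→GNSS-85: c = 0.147926 rad, d = 943.49 km
GNSS-85→TP-16: c = 0.187292 rad, d = 1194.57 km
TP-16→INJ-53: c = 0.140501 rad, d = 896.13 km
Total = 2199.75 + 943.49 + 1194.57 + 896.13 = 5233.94 km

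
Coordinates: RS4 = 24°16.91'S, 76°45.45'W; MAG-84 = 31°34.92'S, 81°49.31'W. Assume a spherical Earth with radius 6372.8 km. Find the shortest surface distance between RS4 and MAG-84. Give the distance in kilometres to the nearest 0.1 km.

952.0 km

RS4: φ = -24.28183°, λ = -76.75750°
MAG-84: φ = -31.58200°, λ = -81.82183°
Δφ = -7.3002°,  Δλ = -5.0643°
a = sin²(Δφ/2) + cos φ₁ cos φ₂ sin²(Δλ/2) = 0.005569
c = 2·arcsin(√a) = 0.149386 rad = 8.5592°
d = R·c = 6372.8 × 0.149386 = 952.0 km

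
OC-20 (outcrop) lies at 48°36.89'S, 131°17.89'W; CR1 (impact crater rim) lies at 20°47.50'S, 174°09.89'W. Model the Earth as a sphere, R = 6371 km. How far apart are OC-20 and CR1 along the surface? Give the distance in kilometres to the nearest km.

OC-20: φ = -48.61483°, λ = -131.29817°
CR1: φ = -20.79167°, λ = -174.16483°
Δφ = 27.8232°,  Δλ = -42.8667°
a = sin²(Δφ/2) + cos φ₁ cos φ₂ sin²(Δλ/2) = 0.140334
c = 2·arcsin(√a) = 0.767957 rad = 44.0007°
d = R·c = 6371 × 0.767957 = 4892.7 km

4893 km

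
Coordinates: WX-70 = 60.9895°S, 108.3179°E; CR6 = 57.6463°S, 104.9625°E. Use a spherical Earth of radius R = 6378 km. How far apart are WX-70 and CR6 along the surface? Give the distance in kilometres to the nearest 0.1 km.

Δφ = 3.3432°,  Δλ = -3.3554°
a = sin²(Δφ/2) + cos φ₁ cos φ₂ sin²(Δλ/2) = 0.001073
c = 2·arcsin(√a) = 0.065537 rad = 3.7550°
d = R·c = 6378 × 0.065537 = 418.0 km

418.0 km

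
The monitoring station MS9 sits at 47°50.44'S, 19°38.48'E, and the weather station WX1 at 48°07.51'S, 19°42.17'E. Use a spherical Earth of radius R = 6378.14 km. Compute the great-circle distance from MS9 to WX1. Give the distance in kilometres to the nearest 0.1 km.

32.0 km

MS9: φ = -47.84067°, λ = +19.64133°
WX1: φ = -48.12517°, λ = +19.70283°
Δφ = -0.2845°,  Δλ = 0.0615°
a = sin²(Δφ/2) + cos φ₁ cos φ₂ sin²(Δλ/2) = 0.000006
c = 2·arcsin(√a) = 0.005017 rad = 0.2875°
d = R·c = 6378.14 × 0.005017 = 32.0 km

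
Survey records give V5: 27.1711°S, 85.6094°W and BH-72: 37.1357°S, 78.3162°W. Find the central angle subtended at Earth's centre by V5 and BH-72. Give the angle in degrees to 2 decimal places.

11.71°

Δφ = -9.9646°,  Δλ = 7.2932°
a = sin²(Δφ/2) + cos φ₁ cos φ₂ sin²(Δλ/2) = 0.010412
c = 2·arcsin(√a) = 0.204430 rad = 11.7130°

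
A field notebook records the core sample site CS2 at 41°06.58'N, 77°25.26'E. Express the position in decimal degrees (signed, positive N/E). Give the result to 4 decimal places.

lat: 41.1097° N → +41.1097°
lon: 77.4210° E → +77.4210°

+41.1097°, +77.4210°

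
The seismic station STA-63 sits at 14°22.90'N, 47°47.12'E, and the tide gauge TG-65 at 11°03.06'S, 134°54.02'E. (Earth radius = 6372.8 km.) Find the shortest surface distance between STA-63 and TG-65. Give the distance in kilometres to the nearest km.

10009 km

STA-63: φ = +14.38167°, λ = +47.78533°
TG-65: φ = -11.05100°, λ = +134.90033°
Δφ = -25.4327°,  Δλ = 87.1150°
a = sin²(Δφ/2) + cos φ₁ cos φ₂ sin²(Δλ/2) = 0.499880
c = 2·arcsin(√a) = 1.570556 rad = 89.9862°
d = R·c = 6372.8 × 1.570556 = 10008.8 km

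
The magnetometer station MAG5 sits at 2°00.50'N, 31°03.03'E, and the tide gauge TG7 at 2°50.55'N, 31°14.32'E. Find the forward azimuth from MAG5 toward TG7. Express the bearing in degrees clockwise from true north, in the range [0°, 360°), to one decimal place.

MAG5: φ = +2.00833°, λ = +31.05050°
TG7: φ = +2.84250°, λ = +31.23867°
Δλ = 0.1882°
y = sin Δλ · cos φ₂ = 0.003280
x = cos φ₁ sin φ₂ − sin φ₁ cos φ₂ cos Δλ = 0.014559
θ = atan2(y, x) = 12.6968° → 12.6968° (mod 360°)

12.7°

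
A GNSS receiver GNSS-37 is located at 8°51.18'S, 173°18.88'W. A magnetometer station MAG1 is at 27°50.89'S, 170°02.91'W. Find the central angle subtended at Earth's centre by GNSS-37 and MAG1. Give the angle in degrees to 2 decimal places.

19.24°

GNSS-37: φ = -8.85300°, λ = -173.31467°
MAG1: φ = -27.84817°, λ = -170.04850°
Δφ = -18.9952°,  Δλ = 3.2662°
a = sin²(Δφ/2) + cos φ₁ cos φ₂ sin²(Δλ/2) = 0.027937
c = 2·arcsin(√a) = 0.335861 rad = 19.2434°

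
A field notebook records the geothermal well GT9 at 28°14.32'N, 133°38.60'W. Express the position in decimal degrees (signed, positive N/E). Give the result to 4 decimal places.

+28.2387°, -133.6433°

lat: 28.2387° N → +28.2387°
lon: 133.6433° W → -133.6433°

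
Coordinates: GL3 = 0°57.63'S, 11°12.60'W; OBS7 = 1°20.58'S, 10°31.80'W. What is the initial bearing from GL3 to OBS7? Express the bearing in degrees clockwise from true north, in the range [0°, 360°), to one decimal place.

119.4°

GL3: φ = -0.96050°, λ = -11.21000°
OBS7: φ = -1.34300°, λ = -10.53000°
Δλ = 0.6800°
y = sin Δλ · cos φ₂ = 0.011865
x = cos φ₁ sin φ₂ − sin φ₁ cos φ₂ cos Δλ = -0.006677
θ = atan2(y, x) = 119.3692° → 119.3692° (mod 360°)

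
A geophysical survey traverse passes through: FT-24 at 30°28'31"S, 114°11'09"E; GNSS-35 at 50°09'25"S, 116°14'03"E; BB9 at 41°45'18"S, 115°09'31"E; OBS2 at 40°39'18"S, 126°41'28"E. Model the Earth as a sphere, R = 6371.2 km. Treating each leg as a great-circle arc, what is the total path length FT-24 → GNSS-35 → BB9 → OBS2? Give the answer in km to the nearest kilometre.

FT-24: φ = -30.47528°, λ = +114.18583°
GNSS-35: φ = -50.15694°, λ = +116.23417°
BB9: φ = -41.75500°, λ = +115.15861°
OBS2: φ = -40.65500°, λ = +126.69111°
FT-24→GNSS-35: c = 0.344556 rad, d = 2195.23 km
GNSS-35→BB9: c = 0.147217 rad, d = 937.95 km
BB9→OBS2: c = 0.152529 rad, d = 971.79 km
Total = 2195.23 + 937.95 + 971.79 = 4104.97 km

4105 km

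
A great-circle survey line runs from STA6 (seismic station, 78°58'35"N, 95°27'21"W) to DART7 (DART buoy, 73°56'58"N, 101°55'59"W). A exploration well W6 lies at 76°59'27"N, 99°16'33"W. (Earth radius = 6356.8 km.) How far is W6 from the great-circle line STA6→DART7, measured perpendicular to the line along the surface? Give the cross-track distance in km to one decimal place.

STA6: φ = +78.97639°, λ = -95.45583°
DART7: φ = +73.94944°, λ = -101.93306°
W6: φ = +76.99083°, λ = -99.27583°
δ₁₃ = central angle STA6→W6 = 0.037313 rad  (haversine)
θ₁₃ = bearing STA6→W6 = 203.705°,  θ₁₂ = bearing STA6→DART7 = 199.957°
dₓₜ = R·arcsin(sin δ₁₃ · sin(θ₁₃ − θ₁₂)) = 6356.8·arcsin(0.03730·sin(3.747°)) = 15.498 km
|dₓₜ| = 15.498 km

15.5 km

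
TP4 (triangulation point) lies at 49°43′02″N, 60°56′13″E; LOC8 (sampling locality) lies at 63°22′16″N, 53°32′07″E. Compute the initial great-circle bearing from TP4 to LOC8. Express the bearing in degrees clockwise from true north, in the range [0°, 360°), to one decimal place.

346.4°

TP4: φ = +49.71722°, λ = +60.93694°
LOC8: φ = +63.37111°, λ = +53.53528°
Δλ = -7.4017°
y = sin Δλ · cos φ₂ = -0.057740
x = cos φ₁ sin φ₂ − sin φ₁ cos φ₂ cos Δλ = 0.238905
θ = atan2(y, x) = -13.5871° → 346.4129° (mod 360°)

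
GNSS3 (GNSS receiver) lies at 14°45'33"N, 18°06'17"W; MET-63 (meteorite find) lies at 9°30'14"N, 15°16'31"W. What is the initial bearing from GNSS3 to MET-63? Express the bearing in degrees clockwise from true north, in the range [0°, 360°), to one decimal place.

151.9°

GNSS3: φ = +14.75917°, λ = -18.10472°
MET-63: φ = +9.50389°, λ = -15.27528°
Δλ = 2.8294°
y = sin Δλ · cos φ₂ = 0.048686
x = cos φ₁ sin φ₂ − sin φ₁ cos φ₂ cos Δλ = -0.091287
θ = atan2(y, x) = 151.9280° → 151.9280° (mod 360°)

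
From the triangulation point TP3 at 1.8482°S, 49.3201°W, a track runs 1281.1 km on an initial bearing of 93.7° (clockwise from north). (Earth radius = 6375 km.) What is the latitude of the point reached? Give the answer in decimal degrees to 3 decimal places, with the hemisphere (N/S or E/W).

δ = d/R = 1281.1/6375 = 0.200957 rad
φ₂ = arcsin(sin φ₁ cos δ + cos φ₁ sin δ cos θ)
   = arcsin(-0.03225·0.97988 + 0.99948·0.19961·-0.06453) = -2.54918°
λ₂ = λ₁ + atan2(sin θ sin δ cos φ₁, cos δ − sin φ₁ sin φ₂) = -37.81891°

2.549°S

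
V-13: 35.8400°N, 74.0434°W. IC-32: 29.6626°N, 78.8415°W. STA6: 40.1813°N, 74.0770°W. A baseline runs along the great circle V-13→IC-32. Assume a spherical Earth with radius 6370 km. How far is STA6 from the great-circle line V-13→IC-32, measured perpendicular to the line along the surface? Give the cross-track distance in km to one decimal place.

δ₁₃ = central angle V-13→STA6 = 0.075771 rad  (haversine)
θ₁₃ = bearing V-13→STA6 = 359.661°,  θ₁₂ = bearing V-13→IC-32 = 214.483°
dₓₜ = R·arcsin(sin δ₁₃ · sin(θ₁₃ − θ₁₂)) = 6370·arcsin(0.07570·sin(145.178°)) = 275.435 km
|dₓₜ| = 275.435 km

275.4 km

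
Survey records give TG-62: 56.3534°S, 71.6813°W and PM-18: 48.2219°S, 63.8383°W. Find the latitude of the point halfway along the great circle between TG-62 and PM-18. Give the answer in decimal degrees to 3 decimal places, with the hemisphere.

52.352°S

Bx = cos φ₂ cos Δλ = 0.660015,  By = cos φ₂ sin Δλ = 0.090916
φₘ = atan2(sin φ₁ + sin φ₂, √((cos φ₁ + Bx)² + By²)) = -52.35207°
λₘ = λ₁ + atan2(By, cos φ₁ + Bx) = -67.39875°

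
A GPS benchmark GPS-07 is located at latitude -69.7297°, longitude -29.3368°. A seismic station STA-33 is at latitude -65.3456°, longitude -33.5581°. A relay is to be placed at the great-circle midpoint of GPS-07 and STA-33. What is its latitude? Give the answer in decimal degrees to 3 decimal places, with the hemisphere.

Bx = cos φ₂ cos Δλ = 0.416012,  By = cos φ₂ sin Δλ = -0.030706
φₘ = atan2(sin φ₁ + sin φ₂, √((cos φ₁ + Bx)² + By²)) = -67.55126°
λₘ = λ₁ + atan2(By, cos φ₁ + Bx) = -31.64294°

67.551°S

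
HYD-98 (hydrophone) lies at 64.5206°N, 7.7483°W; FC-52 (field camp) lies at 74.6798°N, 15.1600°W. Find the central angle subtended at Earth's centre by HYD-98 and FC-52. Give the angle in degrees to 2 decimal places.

10.46°

Δφ = 10.1592°,  Δλ = -7.4117°
a = sin²(Δφ/2) + cos φ₁ cos φ₂ sin²(Δλ/2) = 0.008314
c = 2·arcsin(√a) = 0.182617 rad = 10.4632°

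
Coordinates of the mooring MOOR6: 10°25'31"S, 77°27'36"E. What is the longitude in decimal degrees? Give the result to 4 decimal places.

77° + 27′/60 + 36″/3600 = 77 + 0.45000 + 0.01000 = 77.4600°

77.4600°E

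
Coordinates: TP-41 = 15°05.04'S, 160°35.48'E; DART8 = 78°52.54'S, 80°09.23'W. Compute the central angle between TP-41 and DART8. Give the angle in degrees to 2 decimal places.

TP-41: φ = -15.08400°, λ = +160.59133°
DART8: φ = -78.87567°, λ = -80.15383°
Δφ = -63.7917°,  Δλ = 119.2548°
a = sin²(Δφ/2) + cos φ₁ cos φ₂ sin²(Δλ/2) = 0.417847
c = 2·arcsin(√a) = 1.405742 rad = 80.5431°

80.54°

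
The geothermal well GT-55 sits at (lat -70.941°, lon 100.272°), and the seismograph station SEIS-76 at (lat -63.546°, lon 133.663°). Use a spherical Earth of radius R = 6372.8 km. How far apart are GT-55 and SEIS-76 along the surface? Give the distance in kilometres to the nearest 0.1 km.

Δφ = 7.3950°,  Δλ = 33.3910°
a = sin²(Δφ/2) + cos φ₁ cos φ₂ sin²(Δλ/2) = 0.016165
c = 2·arcsin(√a) = 0.254971 rad = 14.6087°
d = R·c = 6372.8 × 0.254971 = 1624.9 km

1624.9 km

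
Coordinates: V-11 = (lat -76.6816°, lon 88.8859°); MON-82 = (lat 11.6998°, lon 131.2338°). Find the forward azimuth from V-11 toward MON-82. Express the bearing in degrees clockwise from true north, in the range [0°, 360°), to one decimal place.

41.3°

Δλ = 42.3479°
y = sin Δλ · cos φ₂ = 0.659635
x = cos φ₁ sin φ₂ − sin φ₁ cos φ₂ cos Δλ = 0.750962
θ = atan2(y, x) = 41.2956° → 41.2956° (mod 360°)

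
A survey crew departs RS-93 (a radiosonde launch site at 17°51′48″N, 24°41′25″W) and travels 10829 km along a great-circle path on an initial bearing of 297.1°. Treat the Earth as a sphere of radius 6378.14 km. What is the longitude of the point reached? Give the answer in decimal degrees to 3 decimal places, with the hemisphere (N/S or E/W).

131.049°W

RS-93: φ = +17.86333°, λ = -24.69028°
δ = d/R = 10829/6378.14 = 1.697830 rad
φ₂ = arcsin(sin φ₁ cos δ + cos φ₁ sin δ cos θ)
   = arcsin(0.30675·-0.12669 + 0.95179·0.99194·0.45554) = 23.03087°
λ₂ = λ₁ + atan2(sin θ sin δ cos φ₁, cos δ − sin φ₁ sin φ₂) = -131.04868°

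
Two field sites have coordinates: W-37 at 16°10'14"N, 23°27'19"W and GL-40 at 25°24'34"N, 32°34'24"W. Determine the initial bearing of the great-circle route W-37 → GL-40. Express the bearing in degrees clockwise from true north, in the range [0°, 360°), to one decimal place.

W-37: φ = +16.17056°, λ = -23.45528°
GL-40: φ = +25.40944°, λ = -32.57333°
Δλ = -9.1181°
y = sin Δλ · cos φ₂ = -0.143140
x = cos φ₁ sin φ₂ − sin φ₁ cos φ₂ cos Δλ = 0.163730
θ = atan2(y, x) = -41.1613° → 318.8387° (mod 360°)

318.8°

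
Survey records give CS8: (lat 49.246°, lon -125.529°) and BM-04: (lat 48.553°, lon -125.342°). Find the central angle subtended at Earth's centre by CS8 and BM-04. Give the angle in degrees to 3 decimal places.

0.704°

Δφ = -0.6930°,  Δλ = 0.1870°
a = sin²(Δφ/2) + cos φ₁ cos φ₂ sin²(Δλ/2) = 0.000038
c = 2·arcsin(√a) = 0.012284 rad = 0.7038°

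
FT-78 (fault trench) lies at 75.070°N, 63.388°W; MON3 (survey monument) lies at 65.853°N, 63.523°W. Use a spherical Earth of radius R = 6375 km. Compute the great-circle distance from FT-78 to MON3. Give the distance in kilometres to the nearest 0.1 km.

1025.5 km

Δφ = -9.2170°,  Δλ = -0.1350°
a = sin²(Δφ/2) + cos φ₁ cos φ₂ sin²(Δλ/2) = 0.006456
c = 2·arcsin(√a) = 0.160869 rad = 9.2171°
d = R·c = 6375 × 0.160869 = 1025.5 km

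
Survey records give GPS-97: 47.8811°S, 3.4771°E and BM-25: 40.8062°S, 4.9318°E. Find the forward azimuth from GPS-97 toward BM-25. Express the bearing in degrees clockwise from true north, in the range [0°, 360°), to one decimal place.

Δλ = 1.4547°
y = sin Δλ · cos φ₂ = 0.019216
x = cos φ₁ sin φ₂ − sin φ₁ cos φ₂ cos Δλ = 0.122986
θ = atan2(y, x) = 8.8803° → 8.8803° (mod 360°)

8.9°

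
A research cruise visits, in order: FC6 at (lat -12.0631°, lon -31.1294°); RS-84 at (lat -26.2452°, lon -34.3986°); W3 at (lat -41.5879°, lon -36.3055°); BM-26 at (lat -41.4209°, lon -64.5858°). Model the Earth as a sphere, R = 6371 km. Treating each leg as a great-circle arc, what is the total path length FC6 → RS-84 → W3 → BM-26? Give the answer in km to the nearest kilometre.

FC6→RS-84: c = 0.253285 rad, d = 1613.68 km
RS-84→W3: c = 0.269181 rad, d = 1714.95 km
W3→BM-26: c = 0.367991 rad, d = 2344.47 km
Total = 1613.68 + 1714.95 + 2344.47 = 5673.10 km

5673 km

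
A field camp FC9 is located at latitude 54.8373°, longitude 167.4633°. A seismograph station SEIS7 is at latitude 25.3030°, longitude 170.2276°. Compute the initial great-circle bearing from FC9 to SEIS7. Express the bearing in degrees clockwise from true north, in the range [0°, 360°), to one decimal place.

Δλ = 2.7643°
y = sin Δλ · cos φ₂ = 0.043600
x = cos φ₁ sin φ₂ − sin φ₁ cos φ₂ cos Δλ = -0.492084
θ = atan2(y, x) = 174.9366° → 174.9366° (mod 360°)

174.9°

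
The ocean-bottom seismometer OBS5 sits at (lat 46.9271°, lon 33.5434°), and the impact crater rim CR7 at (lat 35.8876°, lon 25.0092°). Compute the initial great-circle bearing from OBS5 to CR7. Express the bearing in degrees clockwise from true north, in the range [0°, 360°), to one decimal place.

Δλ = -8.5342°
y = sin Δλ · cos φ₂ = -0.120229
x = cos φ₁ sin φ₂ − sin φ₁ cos φ₂ cos Δλ = -0.184933
θ = atan2(y, x) = -146.9712° → 213.0288° (mod 360°)

213.0°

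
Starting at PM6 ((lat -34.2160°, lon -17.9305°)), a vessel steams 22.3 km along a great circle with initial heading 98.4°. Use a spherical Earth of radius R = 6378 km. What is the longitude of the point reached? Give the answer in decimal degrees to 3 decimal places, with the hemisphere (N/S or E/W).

17.691°W

δ = d/R = 22.3/6378 = 0.003496 rad
φ₂ = arcsin(sin φ₁ cos δ + cos φ₁ sin δ cos θ)
   = arcsin(-0.56231·0.99999 + 0.82692·0.00350·-0.14608) = -34.24503°
λ₂ = λ₁ + atan2(sin θ sin δ cos φ₁, cos δ − sin φ₁ sin φ₂) = -17.69076°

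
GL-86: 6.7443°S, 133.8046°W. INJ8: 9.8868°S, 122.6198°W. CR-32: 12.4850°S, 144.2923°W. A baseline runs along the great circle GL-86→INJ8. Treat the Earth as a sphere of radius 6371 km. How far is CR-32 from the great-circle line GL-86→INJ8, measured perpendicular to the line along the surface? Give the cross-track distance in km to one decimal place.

δ₁₃ = central angle GL-86→CR-32 = 0.206343 rad  (haversine)
θ₁₃ = bearing GL-86→CR-32 = 240.161°,  θ₁₂ = bearing GL-86→INJ8 = 106.614°
dₓₜ = R·arcsin(sin δ₁₃ · sin(θ₁₃ − θ₁₂)) = 6371·arcsin(0.20488·sin(133.547°)) = 949.603 km
|dₓₜ| = 949.603 km

949.6 km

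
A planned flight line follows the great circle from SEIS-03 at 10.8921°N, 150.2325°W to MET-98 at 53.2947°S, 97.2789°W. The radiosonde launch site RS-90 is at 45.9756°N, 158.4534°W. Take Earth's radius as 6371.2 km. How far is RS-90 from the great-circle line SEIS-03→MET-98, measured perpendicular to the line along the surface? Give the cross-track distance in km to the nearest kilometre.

1243 km

δ₁₃ = central angle SEIS-03→RS-90 = 0.624420 rad  (haversine)
θ₁₃ = bearing SEIS-03→RS-90 = 350.214°,  θ₁₂ = bearing SEIS-03→MET-98 = 150.850°
dₓₜ = R·arcsin(sin δ₁₃ · sin(θ₁₃ − θ₁₂)) = 6371.2·arcsin(0.58463·sin(199.364°)) = -1242.885 km
|dₓₜ| = 1242.885 km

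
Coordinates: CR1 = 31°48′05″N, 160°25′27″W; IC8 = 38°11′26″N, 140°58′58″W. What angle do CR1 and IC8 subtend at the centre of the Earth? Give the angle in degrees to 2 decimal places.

CR1: φ = +31.80139°, λ = -160.42417°
IC8: φ = +38.19056°, λ = -140.98278°
Δφ = 6.3892°,  Δλ = 19.4414°
a = sin²(Δφ/2) + cos φ₁ cos φ₂ sin²(Δλ/2) = 0.022149
c = 2·arcsin(√a) = 0.298757 rad = 17.1175°

17.12°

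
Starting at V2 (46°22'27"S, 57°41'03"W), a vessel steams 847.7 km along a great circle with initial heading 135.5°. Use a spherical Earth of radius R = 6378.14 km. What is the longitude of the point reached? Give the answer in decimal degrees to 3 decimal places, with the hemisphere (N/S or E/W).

49.102°W

V2: φ = -46.37417°, λ = -57.68417°
δ = d/R = 847.7/6378.14 = 0.132907 rad
φ₂ = arcsin(sin φ₁ cos δ + cos φ₁ sin δ cos θ)
   = arcsin(-0.72386·0.99118 + 0.68995·0.13252·-0.71325) = -51.50742°
λ₂ = λ₁ + atan2(sin θ sin δ cos φ₁, cos δ − sin φ₁ sin φ₂) = -49.10195°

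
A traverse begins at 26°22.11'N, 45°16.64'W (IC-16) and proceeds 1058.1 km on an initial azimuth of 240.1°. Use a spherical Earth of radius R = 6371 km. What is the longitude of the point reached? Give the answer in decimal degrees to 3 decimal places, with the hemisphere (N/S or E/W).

54.129°W

IC-16: φ = +26.36850°, λ = -45.27733°
δ = d/R = 1058.1/6371 = 0.166081 rad
φ₂ = arcsin(sin φ₁ cos δ + cos φ₁ sin δ cos θ)
   = arcsin(0.44414·0.98624 + 0.89596·0.16532·-0.49849) = 21.35814°
λ₂ = λ₁ + atan2(sin θ sin δ cos φ₁, cos δ − sin φ₁ sin φ₂) = -54.12930°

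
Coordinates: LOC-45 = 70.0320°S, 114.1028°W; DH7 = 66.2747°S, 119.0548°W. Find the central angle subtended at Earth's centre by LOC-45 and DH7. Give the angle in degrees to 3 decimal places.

Δφ = 3.7573°,  Δλ = -4.9520°
a = sin²(Δφ/2) + cos φ₁ cos φ₂ sin²(Δλ/2) = 0.001331
c = 2·arcsin(√a) = 0.072986 rad = 4.1818°

4.182°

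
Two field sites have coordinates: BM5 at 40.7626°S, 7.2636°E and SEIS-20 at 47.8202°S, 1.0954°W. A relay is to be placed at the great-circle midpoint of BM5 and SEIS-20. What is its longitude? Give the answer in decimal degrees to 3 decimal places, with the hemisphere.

Bx = cos φ₂ cos Δλ = 0.664326,  By = cos φ₂ sin Δλ = -0.097613
φₘ = atan2(sin φ₁ + sin φ₂, √((cos φ₁ + Bx)² + By²)) = -44.36739°
λₘ = λ₁ + atan2(By, cos φ₁ + Bx) = 3.33599°

3.336°E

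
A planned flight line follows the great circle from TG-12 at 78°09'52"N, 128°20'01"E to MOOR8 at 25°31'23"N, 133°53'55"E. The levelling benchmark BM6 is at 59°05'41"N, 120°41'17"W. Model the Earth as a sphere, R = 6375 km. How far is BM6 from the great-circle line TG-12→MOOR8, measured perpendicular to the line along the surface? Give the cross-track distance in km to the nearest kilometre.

3455 km

TG-12: φ = +78.16444°, λ = +128.33361°
MOOR8: φ = +25.52306°, λ = +133.89861°
BM6: φ = +59.09472°, λ = -120.68806°
δ₁₃ = central angle TG-12→BM6 = 0.640058 rad  (haversine)
θ₁₃ = bearing TG-12→BM6 = 53.416°,  θ₁₂ = bearing TG-12→MOOR8 = 173.684°
dₓₜ = R·arcsin(sin δ₁₃ · sin(θ₁₃ − θ₁₂)) = 6375·arcsin(0.59724·sin(-120.268°)) = -3455.039 km
|dₓₜ| = 3455.039 km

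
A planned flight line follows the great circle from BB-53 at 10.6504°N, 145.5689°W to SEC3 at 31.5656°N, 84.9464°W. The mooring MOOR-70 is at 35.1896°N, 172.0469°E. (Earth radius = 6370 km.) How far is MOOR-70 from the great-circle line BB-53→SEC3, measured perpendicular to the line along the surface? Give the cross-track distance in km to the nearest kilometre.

δ₁₃ = central angle BB-53→MOOR-70 = 0.795733 rad  (haversine)
θ₁₃ = bearing BB-53→MOOR-70 = 309.541°,  θ₁₂ = bearing BB-53→SEC3 = 59.508°
dₓₜ = R·arcsin(sin δ₁₃ · sin(θ₁₃ − θ₁₂)) = 6370·arcsin(0.71438·sin(250.033°)) = -4689.217 km
|dₓₜ| = 4689.217 km

4689 km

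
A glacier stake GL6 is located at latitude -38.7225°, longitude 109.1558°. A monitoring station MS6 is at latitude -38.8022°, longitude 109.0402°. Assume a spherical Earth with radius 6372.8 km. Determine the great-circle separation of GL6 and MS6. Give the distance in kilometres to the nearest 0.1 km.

Δφ = -0.0797°,  Δλ = -0.1156°
a = sin²(Δφ/2) + cos φ₁ cos φ₂ sin²(Δλ/2) = 0.000001
c = 2·arcsin(√a) = 0.002100 rad = 0.1203°
d = R·c = 6372.8 × 0.002100 = 13.4 km

13.4 km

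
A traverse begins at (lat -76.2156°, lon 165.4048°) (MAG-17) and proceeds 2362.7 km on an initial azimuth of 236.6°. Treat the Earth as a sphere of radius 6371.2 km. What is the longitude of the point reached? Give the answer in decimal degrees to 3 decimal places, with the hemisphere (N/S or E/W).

80.753°E

δ = d/R = 2362.7/6371.2 = 0.370841 rad
φ₂ = arcsin(sin φ₁ cos δ + cos φ₁ sin δ cos θ)
   = arcsin(-0.97120·0.93202 + 0.23827·0.36240·-0.55048) = -72.30974°
λ₂ = λ₁ + atan2(sin θ sin δ cos φ₁, cos δ − sin φ₁ sin φ₂) = 80.75316°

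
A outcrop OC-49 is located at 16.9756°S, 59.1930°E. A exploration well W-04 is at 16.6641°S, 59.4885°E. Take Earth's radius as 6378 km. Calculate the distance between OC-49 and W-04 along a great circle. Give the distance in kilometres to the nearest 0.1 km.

Δφ = 0.3115°,  Δλ = 0.2955°
a = sin²(Δφ/2) + cos φ₁ cos φ₂ sin²(Δλ/2) = 0.000013
c = 2·arcsin(√a) = 0.007344 rad = 0.4208°
d = R·c = 6378 × 0.007344 = 46.8 km

46.8 km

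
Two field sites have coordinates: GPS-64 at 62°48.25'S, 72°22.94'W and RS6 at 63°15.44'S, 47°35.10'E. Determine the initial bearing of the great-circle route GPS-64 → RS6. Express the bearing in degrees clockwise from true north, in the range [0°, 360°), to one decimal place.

147.3°

GPS-64: φ = -62.80417°, λ = -72.38233°
RS6: φ = -63.25733°, λ = +47.58500°
Δλ = 119.9673°
y = sin Δλ · cos φ₂ = 0.389826
x = cos φ₁ sin φ₂ − sin φ₁ cos φ₂ cos Δλ = -0.608069
θ = atan2(y, x) = 147.3365° → 147.3365° (mod 360°)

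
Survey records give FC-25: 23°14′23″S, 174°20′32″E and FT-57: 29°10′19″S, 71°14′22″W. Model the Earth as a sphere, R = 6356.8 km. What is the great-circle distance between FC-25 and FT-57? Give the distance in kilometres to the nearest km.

10874 km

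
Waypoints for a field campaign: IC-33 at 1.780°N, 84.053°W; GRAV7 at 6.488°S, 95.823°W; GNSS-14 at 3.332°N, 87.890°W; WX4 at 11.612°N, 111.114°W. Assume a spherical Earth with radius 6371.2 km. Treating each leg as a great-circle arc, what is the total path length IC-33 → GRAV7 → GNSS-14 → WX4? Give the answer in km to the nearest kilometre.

IC-33→GRAV7: c = 0.250755 rad, d = 1597.61 km
GRAV7→GNSS-14: c = 0.220190 rad, d = 1402.88 km
GNSS-14→WX4: c = 0.426694 rad, d = 2718.55 km
Total = 1597.61 + 1402.88 + 2718.55 = 5719.04 km

5719 km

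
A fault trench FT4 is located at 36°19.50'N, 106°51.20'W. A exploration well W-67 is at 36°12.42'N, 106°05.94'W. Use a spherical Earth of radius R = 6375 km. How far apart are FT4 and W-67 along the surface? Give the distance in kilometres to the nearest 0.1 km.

68.9 km

FT4: φ = +36.32500°, λ = -106.85333°
W-67: φ = +36.20700°, λ = -106.09900°
Δφ = -0.1180°,  Δλ = 0.7543°
a = sin²(Δφ/2) + cos φ₁ cos φ₂ sin²(Δλ/2) = 0.000029
c = 2·arcsin(√a) = 0.010813 rad = 0.6195°
d = R·c = 6375 × 0.010813 = 68.9 km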